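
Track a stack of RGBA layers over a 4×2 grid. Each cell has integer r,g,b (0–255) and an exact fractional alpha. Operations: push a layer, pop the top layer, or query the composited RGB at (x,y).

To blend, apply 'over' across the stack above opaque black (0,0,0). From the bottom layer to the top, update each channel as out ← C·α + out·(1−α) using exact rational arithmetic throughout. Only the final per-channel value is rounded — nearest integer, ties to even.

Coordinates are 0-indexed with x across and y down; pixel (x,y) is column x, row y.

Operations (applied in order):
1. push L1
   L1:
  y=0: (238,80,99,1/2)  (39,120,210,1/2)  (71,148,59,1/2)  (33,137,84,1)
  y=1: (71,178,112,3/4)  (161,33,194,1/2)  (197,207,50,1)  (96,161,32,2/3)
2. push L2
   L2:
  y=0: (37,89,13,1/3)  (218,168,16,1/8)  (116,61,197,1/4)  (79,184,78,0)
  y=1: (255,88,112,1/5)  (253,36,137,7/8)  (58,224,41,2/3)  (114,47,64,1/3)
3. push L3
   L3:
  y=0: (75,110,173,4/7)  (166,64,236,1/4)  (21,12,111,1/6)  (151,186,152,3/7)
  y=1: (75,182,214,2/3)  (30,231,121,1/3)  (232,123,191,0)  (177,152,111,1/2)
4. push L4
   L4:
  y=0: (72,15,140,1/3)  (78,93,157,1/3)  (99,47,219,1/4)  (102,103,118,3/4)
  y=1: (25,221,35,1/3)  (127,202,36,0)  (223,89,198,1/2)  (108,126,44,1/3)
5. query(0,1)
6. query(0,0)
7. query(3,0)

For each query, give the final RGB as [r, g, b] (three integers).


(0,1) stack=L1,L2,L3,L4; from [0,0,0]:
after L1 α=3/4: [213/4, 267/2, 84]
after L2 α=1/5: [468/5, 622/5, 448/5]
after L3 α=2/3: [406/5, 814/5, 2588/15]
after L4 α=1/3: [937/15, 911/5, 5701/45]
rounded: [62, 182, 127]

query (0,0) [L1,L2,L3,L4] — begin 0,0,0
+L1 (α=1/2) → [119, 40, 99/2]
+L2 (α=1/3) → [275/3, 169/3, 112/3]
+L3 (α=4/7) → [575/7, 87, 804/7]
+L4 (α=1/3) → [1654/21, 63, 2588/21]
= [79, 63, 123]

at x=3,y=0 over L1,L2,L3,L4:
+L1 (α=1) → [33, 137, 84]
+L2 (α=0) → [33, 137, 84]
+L3 (α=3/7) → [585/7, 158, 792/7]
+L4 (α=3/4) → [2727/28, 467/4, 1635/14]
= [97, 117, 117]


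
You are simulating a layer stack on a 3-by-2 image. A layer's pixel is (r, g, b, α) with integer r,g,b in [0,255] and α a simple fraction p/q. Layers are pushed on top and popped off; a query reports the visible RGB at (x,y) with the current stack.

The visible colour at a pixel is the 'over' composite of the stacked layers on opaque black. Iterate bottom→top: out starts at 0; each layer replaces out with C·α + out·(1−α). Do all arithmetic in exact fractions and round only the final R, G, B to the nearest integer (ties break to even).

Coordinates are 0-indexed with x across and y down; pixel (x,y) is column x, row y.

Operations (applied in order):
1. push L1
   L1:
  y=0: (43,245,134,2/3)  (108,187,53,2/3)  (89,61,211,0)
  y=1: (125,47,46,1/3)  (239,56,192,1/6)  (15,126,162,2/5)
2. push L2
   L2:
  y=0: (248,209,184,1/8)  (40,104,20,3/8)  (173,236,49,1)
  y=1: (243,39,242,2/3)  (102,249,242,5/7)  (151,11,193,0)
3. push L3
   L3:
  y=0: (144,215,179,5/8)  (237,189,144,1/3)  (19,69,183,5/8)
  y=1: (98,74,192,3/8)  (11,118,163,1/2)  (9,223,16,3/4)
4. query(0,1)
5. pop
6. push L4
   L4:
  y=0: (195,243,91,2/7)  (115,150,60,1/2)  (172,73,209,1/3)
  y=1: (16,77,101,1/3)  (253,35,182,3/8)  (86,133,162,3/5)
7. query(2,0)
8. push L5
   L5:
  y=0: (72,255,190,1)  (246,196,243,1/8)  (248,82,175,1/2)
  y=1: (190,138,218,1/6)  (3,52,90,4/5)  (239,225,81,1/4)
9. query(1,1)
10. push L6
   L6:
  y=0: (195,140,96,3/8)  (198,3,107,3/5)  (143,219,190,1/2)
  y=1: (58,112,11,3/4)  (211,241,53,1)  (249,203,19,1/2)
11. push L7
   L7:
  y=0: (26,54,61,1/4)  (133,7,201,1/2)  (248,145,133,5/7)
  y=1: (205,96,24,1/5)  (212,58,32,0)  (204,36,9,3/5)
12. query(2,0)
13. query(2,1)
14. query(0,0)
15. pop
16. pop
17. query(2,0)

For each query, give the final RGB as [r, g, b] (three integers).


at x=0,y=1 over L1,L2,L3:
after L1 α=1/3: [125/3, 47/3, 46/3]
after L2 α=2/3: [1583/9, 281/9, 1498/9]
after L3 α=3/8: [10561/72, 3403/72, 6337/36]
→ [147, 47, 176]

(2,0) stack=L1,L2,L4; from [0,0,0]:
+L1 (α=0) → [0, 0, 0]
+L2 (α=1) → [173, 236, 49]
+L4 (α=1/3) → [518/3, 545/3, 307/3]
= [173, 182, 102]

(1,1) stack=L1,L2,L4,L5; from [0,0,0]:
+L1 (α=1/6) → [239/6, 28/3, 32]
+L2 (α=5/7) → [1769/21, 3791/21, 182]
+L4 (α=3/8) → [3098/21, 2645/21, 182]
+L5 (α=4/5) → [670/21, 7013/105, 542/5]
= [32, 67, 108]

at x=2,y=0 over L1,L2,L4,L5,L6,L7:
after L1 α=0: [0, 0, 0]
after L2 α=1: [173, 236, 49]
after L4 α=1/3: [518/3, 545/3, 307/3]
after L5 α=1/2: [631/3, 791/6, 416/3]
after L6 α=1/2: [530/3, 2105/12, 493/3]
after L7 α=5/7: [4780/21, 6455/42, 2981/21]
rounded: [228, 154, 142]

at x=2,y=1 over L1,L2,L4,L5,L6,L7:
L1 α=2/5: [6, 252/5, 324/5]
L2 α=0: [6, 252/5, 324/5]
L4 α=3/5: [54, 2499/25, 3078/25]
L5 α=1/4: [401/4, 6561/50, 11259/100]
L6 α=1/2: [1397/8, 16711/100, 13159/200]
L7 α=3/5: [769/4, 22111/250, 15859/500]
→ [192, 88, 32]

(0,0) stack=L1,L2,L4,L5,L6,L7; from [0,0,0]:
after L1 α=2/3: [86/3, 490/3, 268/3]
after L2 α=1/8: [673/12, 4057/24, 607/6]
after L4 α=2/7: [8045/84, 31949/168, 4127/42]
after L5 α=1: [72, 255, 190]
after L6 α=3/8: [945/8, 1695/8, 619/4]
after L7 α=1/4: [3043/32, 5517/32, 2101/16]
rounded: [95, 172, 131]

at x=2,y=0 over L1,L2,L4,L5:
after L1 α=0: [0, 0, 0]
after L2 α=1: [173, 236, 49]
after L4 α=1/3: [518/3, 545/3, 307/3]
after L5 α=1/2: [631/3, 791/6, 416/3]
rounded: [210, 132, 139]


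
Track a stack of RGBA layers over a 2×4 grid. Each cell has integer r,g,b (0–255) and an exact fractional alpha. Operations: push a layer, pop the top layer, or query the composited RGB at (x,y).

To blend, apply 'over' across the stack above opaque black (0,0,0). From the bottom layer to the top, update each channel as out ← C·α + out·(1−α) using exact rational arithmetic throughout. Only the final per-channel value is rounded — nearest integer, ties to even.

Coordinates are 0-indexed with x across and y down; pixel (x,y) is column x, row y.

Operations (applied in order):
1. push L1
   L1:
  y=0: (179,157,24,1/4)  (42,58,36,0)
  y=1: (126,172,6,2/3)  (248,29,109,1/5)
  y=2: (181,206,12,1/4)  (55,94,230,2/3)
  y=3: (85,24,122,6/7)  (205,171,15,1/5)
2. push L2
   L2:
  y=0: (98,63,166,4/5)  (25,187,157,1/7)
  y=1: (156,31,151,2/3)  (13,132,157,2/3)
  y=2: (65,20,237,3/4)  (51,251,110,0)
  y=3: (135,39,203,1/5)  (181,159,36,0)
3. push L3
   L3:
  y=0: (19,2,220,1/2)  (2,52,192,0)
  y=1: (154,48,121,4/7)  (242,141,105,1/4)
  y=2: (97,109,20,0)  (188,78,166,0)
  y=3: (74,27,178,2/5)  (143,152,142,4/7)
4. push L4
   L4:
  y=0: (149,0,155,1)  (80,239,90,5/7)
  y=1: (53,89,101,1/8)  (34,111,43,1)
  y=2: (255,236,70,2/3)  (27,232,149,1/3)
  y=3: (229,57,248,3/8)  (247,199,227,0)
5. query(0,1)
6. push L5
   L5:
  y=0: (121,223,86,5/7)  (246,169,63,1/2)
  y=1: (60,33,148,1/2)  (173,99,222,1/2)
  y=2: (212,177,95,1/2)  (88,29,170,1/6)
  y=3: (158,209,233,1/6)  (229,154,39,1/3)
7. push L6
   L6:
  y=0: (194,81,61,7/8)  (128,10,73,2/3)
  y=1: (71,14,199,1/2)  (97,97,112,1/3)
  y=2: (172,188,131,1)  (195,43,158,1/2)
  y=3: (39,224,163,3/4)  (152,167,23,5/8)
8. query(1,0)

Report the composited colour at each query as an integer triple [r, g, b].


(0,1) stack=L1,L2,L3,L4; from [0,0,0]:
after L1 α=2/3: [84, 344/3, 4]
after L2 α=2/3: [132, 530/9, 102]
after L3 α=4/7: [1012/7, 158/3, 790/7]
after L4 α=1/8: [1065/8, 1373/24, 891/8]
→ [133, 57, 111]

query (1,0) [L1,L2,L3,L4,L5,L6] — begin 0,0,0
L1 α=0: [0, 0, 0]
L2 α=1/7: [25/7, 187/7, 157/7]
L3 α=0: [25/7, 187/7, 157/7]
L4 α=5/7: [2850/49, 8739/49, 3464/49]
L5 α=1/2: [7452/49, 8510/49, 6551/98]
L6 α=2/3: [19996/147, 9490/147, 6953/98]
→ [136, 65, 71]


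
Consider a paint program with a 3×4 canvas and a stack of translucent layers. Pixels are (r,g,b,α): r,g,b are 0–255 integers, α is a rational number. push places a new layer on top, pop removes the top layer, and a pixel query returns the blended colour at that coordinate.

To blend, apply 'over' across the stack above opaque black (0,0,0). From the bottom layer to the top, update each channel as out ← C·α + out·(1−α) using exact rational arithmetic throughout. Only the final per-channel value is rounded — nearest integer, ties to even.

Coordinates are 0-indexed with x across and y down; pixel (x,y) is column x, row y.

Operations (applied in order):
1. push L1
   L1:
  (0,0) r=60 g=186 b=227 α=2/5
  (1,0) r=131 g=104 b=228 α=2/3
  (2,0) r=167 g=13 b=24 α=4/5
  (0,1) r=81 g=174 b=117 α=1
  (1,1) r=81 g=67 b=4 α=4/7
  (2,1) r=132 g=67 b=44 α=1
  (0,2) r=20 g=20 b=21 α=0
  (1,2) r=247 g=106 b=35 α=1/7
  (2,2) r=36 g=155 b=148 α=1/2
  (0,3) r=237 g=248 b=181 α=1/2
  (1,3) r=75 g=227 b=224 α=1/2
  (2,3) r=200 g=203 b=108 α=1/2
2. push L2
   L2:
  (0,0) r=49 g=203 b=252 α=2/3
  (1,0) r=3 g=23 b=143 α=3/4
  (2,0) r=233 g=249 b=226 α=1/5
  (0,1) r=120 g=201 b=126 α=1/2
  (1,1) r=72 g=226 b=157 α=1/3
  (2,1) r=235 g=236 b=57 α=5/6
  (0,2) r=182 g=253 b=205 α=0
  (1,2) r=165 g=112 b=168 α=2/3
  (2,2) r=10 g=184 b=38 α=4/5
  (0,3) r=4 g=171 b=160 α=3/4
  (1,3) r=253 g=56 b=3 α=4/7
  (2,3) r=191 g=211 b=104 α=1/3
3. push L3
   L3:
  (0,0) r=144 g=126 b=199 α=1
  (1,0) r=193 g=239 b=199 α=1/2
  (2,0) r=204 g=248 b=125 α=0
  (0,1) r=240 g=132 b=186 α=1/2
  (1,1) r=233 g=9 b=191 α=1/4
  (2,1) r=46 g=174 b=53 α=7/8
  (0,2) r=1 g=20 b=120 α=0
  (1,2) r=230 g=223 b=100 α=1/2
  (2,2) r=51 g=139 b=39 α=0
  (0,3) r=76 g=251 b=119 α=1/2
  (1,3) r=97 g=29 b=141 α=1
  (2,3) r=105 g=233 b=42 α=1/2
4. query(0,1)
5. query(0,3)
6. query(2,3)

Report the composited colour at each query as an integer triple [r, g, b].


query (0,1) [L1,L2,L3] — begin 0,0,0
+L1 (α=1) → [81, 174, 117]
+L2 (α=1/2) → [201/2, 375/2, 243/2]
+L3 (α=1/2) → [681/4, 639/4, 615/4]
= [170, 160, 154]

at x=0,y=3 over L1,L2,L3:
+L1 (α=1/2) → [237/2, 124, 181/2]
+L2 (α=3/4) → [261/8, 637/4, 1141/8]
+L3 (α=1/2) → [869/16, 1641/8, 2093/16]
→ [54, 205, 131]

query (2,3) [L1,L2,L3] — begin 0,0,0
after L1 α=1/2: [100, 203/2, 54]
after L2 α=1/3: [391/3, 138, 212/3]
after L3 α=1/2: [353/3, 371/2, 169/3]
rounded: [118, 186, 56]


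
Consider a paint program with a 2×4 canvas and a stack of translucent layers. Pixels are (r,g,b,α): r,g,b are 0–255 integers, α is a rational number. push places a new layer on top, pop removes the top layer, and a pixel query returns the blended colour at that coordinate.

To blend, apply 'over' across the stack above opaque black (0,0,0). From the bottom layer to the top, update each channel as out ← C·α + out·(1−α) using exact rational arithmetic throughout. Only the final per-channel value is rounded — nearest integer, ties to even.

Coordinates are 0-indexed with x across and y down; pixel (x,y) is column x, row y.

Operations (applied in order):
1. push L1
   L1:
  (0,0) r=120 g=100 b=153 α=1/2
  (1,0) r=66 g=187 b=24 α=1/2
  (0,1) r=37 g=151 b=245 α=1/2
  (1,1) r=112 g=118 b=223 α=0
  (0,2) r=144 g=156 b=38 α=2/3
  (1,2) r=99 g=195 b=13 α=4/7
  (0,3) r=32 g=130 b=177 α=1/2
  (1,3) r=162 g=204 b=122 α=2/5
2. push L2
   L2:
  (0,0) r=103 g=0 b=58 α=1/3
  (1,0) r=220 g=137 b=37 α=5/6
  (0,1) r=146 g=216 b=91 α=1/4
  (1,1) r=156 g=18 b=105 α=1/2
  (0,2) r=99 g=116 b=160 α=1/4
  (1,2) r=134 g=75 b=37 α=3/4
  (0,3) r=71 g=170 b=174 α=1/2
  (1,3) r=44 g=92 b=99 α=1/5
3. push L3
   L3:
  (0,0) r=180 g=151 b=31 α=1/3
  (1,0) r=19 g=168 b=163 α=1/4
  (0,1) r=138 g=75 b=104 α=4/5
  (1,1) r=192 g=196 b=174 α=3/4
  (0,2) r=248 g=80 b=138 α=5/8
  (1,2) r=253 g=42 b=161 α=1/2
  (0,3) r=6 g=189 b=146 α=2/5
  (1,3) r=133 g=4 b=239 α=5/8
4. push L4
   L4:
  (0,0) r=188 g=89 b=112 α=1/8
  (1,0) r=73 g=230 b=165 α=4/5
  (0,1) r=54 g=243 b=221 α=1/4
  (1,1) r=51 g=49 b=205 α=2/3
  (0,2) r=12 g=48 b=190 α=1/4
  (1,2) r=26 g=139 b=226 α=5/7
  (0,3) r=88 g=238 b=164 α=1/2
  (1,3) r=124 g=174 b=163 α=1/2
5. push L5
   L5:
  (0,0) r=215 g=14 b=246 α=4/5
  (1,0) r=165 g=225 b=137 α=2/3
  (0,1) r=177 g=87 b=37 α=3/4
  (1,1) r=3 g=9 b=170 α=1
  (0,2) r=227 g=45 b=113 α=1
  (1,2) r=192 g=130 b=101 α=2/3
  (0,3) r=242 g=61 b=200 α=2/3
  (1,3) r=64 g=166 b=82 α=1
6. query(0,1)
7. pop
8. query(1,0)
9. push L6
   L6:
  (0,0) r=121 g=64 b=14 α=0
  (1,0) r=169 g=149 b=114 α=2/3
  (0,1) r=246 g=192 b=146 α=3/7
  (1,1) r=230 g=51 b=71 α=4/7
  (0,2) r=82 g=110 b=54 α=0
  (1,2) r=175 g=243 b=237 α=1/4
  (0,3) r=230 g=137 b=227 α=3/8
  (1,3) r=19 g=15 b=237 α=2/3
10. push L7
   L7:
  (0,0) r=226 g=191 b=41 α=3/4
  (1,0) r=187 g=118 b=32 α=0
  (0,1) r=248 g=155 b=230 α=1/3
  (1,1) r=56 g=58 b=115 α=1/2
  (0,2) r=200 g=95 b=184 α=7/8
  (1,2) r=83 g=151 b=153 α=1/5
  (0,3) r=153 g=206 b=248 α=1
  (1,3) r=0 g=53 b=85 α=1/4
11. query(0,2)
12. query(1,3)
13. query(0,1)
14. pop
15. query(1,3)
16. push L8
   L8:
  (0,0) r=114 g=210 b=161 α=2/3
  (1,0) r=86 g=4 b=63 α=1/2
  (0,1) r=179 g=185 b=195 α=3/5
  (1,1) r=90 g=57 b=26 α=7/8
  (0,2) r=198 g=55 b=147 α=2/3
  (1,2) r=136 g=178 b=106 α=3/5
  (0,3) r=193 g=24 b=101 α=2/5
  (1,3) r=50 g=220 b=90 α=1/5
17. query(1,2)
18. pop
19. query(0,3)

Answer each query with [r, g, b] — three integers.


query (0,1) [L1,L2,L3,L4,L5] — begin 0,0,0
L1 α=1/2: [37/2, 151/2, 245/2]
L2 α=1/4: [403/8, 885/8, 917/8]
L3 α=4/5: [4819/40, 657/8, 849/8]
L4 α=1/4: [16617/160, 3915/32, 4315/32]
L5 α=3/4: [101577/640, 12267/128, 7867/128]
= [159, 96, 61]

query (1,0) [L1,L2,L3,L4] — begin 0,0,0
after L1 α=1/2: [33, 187/2, 12]
after L2 α=5/6: [1133/6, 519/4, 197/6]
after L3 α=1/4: [1171/8, 2229/16, 523/8]
after L4 α=4/5: [3507/40, 16949/80, 5803/40]
rounded: [88, 212, 145]

at x=0,y=2 over L1,L2,L3,L4,L6,L7:
after L1 α=2/3: [96, 104, 76/3]
after L2 α=1/4: [387/4, 107, 59]
after L3 α=5/8: [6121/32, 721/8, 867/8]
after L4 α=1/4: [18747/128, 2547/32, 4121/32]
after L6 α=0: [18747/128, 2547/32, 4121/32]
after L7 α=7/8: [197947/1024, 23827/256, 45337/256]
= [193, 93, 177]

(1,3) stack=L1,L2,L3,L4,L6,L7; from [0,0,0]:
+L1 (α=2/5) → [324/5, 408/5, 244/5]
+L2 (α=1/5) → [1516/25, 2092/25, 1471/25]
+L3 (α=5/8) → [21173/200, 847/25, 4286/25]
+L4 (α=1/2) → [45973/400, 5197/50, 8361/50]
+L6 (α=2/3) → [20391/400, 6697/150, 10687/50]
+L7 (α=1/4) → [61173/1600, 9347/200, 36311/200]
→ [38, 47, 182]

at x=0,y=1 over L1,L2,L3,L4,L6,L7:
+L1 (α=1/2) → [37/2, 151/2, 245/2]
+L2 (α=1/4) → [403/8, 885/8, 917/8]
+L3 (α=4/5) → [4819/40, 657/8, 849/8]
+L4 (α=1/4) → [16617/160, 3915/32, 4315/32]
+L6 (α=3/7) → [6591/40, 8523/56, 1117/8]
+L7 (α=1/3) → [11551/60, 12863/84, 679/4]
→ [193, 153, 170]

at x=1,y=3 over L1,L2,L3,L4,L6:
L1 α=2/5: [324/5, 408/5, 244/5]
L2 α=1/5: [1516/25, 2092/25, 1471/25]
L3 α=5/8: [21173/200, 847/25, 4286/25]
L4 α=1/2: [45973/400, 5197/50, 8361/50]
L6 α=2/3: [20391/400, 6697/150, 10687/50]
→ [51, 45, 214]

(1,2) stack=L1,L2,L3,L4,L6,L8; from [0,0,0]:
after L1 α=4/7: [396/7, 780/7, 52/7]
after L2 α=3/4: [1605/14, 2355/28, 829/28]
after L3 α=1/2: [5147/28, 3531/56, 5337/56]
after L4 α=5/7: [6967/98, 22991/196, 36977/196]
after L6 α=1/4: [38051/392, 116601/784, 157383/784]
after L8 α=3/5: [118019/980, 325929/1960, 282039/1960]
→ [120, 166, 144]

at x=0,y=3 over L1,L2,L3,L4,L6:
after L1 α=1/2: [16, 65, 177/2]
after L2 α=1/2: [87/2, 235/2, 525/4]
after L3 α=2/5: [57/2, 1461/10, 2743/20]
after L4 α=1/2: [233/4, 3841/20, 6023/40]
after L6 α=3/8: [3925/32, 5485/32, 11471/64]
→ [123, 171, 179]


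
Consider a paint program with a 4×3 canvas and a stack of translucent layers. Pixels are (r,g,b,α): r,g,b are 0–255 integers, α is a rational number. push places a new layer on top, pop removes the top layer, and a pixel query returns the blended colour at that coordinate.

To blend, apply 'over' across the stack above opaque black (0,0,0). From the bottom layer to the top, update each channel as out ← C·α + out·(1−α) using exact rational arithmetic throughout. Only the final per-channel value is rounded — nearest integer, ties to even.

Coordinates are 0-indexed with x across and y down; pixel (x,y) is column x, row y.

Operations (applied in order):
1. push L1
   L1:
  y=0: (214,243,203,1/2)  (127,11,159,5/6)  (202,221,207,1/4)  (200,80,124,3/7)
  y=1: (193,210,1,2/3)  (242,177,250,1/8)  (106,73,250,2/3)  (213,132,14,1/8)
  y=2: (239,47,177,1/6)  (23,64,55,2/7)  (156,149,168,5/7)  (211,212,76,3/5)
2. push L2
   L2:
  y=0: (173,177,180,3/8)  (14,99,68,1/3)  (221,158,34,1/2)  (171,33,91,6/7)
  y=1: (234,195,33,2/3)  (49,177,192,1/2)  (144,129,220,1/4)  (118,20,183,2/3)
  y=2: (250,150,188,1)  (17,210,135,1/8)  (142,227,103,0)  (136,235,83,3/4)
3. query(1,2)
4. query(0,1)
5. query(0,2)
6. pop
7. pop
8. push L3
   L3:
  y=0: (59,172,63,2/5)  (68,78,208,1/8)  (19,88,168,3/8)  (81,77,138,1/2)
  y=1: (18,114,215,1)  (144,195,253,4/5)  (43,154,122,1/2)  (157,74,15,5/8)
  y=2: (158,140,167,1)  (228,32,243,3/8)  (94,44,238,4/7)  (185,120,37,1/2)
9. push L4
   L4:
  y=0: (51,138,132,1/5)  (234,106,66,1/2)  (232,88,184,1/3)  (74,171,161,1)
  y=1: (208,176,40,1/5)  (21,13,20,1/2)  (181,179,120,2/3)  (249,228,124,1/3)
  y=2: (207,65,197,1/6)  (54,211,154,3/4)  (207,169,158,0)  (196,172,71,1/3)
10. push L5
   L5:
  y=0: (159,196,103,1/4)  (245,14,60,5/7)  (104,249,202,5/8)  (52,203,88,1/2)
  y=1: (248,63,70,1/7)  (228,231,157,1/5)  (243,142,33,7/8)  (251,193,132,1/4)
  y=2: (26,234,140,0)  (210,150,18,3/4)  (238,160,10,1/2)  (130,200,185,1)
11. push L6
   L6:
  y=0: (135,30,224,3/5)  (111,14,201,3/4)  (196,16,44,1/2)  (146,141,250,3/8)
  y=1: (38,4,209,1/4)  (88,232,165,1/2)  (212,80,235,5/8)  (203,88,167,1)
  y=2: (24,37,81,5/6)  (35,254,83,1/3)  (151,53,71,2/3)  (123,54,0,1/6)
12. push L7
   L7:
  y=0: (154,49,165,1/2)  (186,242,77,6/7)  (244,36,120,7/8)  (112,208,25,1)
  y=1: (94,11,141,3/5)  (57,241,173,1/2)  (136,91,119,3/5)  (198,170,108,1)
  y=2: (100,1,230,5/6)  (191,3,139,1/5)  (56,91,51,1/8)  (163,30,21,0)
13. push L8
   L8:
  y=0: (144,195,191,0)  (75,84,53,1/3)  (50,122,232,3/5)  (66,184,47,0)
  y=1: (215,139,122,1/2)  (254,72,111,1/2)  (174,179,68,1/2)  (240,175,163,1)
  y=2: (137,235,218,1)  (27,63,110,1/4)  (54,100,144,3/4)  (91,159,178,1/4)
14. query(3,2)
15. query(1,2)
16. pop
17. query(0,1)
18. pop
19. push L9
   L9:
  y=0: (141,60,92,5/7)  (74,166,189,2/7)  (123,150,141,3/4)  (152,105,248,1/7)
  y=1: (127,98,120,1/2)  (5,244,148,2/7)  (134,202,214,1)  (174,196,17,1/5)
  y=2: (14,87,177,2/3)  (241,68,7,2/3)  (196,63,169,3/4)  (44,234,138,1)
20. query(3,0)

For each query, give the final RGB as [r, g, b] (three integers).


query (1,2) [L1,L2] — begin 0,0,0
L1 α=2/7: [46/7, 128/7, 110/7]
L2 α=1/8: [63/8, 169/4, 245/8]
rounded: [8, 42, 31]

(0,1) stack=L1,L2; from [0,0,0]:
+L1 (α=2/3) → [386/3, 140, 2/3]
+L2 (α=2/3) → [1790/9, 530/3, 200/9]
= [199, 177, 22]

query (0,2) [L1,L2] — begin 0,0,0
+L1 (α=1/6) → [239/6, 47/6, 59/2]
+L2 (α=1) → [250, 150, 188]
= [250, 150, 188]

at x=3,y=2 over L3,L4,L5,L6,L7,L8:
+L3 (α=1/2) → [185/2, 60, 37/2]
+L4 (α=1/3) → [127, 292/3, 36]
+L5 (α=1) → [130, 200, 185]
+L6 (α=1/6) → [773/6, 527/3, 925/6]
+L7 (α=0) → [773/6, 527/3, 925/6]
+L8 (α=1/4) → [955/8, 343/2, 1281/8]
rounded: [119, 172, 160]

query (1,2) [L3,L4,L5,L6,L7,L8] — begin 0,0,0
+L3 (α=3/8) → [171/2, 12, 729/8]
+L4 (α=3/4) → [495/8, 645/4, 4425/32]
+L5 (α=3/4) → [5535/32, 2445/16, 6153/128]
+L6 (α=1/3) → [6095/48, 4477/24, 11465/192]
+L7 (α=1/5) → [8387/60, 899/6, 18137/240]
+L8 (α=1/4) → [8927/80, 1025/8, 26937/320]
→ [112, 128, 84]

query (0,1) [L3,L4,L5,L6,L7] — begin 0,0,0
after L3 α=1: [18, 114, 215]
after L4 α=1/5: [56, 632/5, 180]
after L5 α=1/7: [584/7, 4107/35, 1150/7]
after L6 α=1/4: [1009/14, 12461/140, 4913/28]
after L7 α=3/5: [2983/35, 14771/350, 2167/14]
→ [85, 42, 155]

at x=3,y=0 over L3,L4,L5,L6,L9:
+L3 (α=1/2) → [81/2, 77/2, 69]
+L4 (α=1) → [74, 171, 161]
+L5 (α=1/2) → [63, 187, 249/2]
+L6 (α=3/8) → [753/8, 679/4, 2745/16]
+L9 (α=1/7) → [2867/28, 321/2, 10219/56]
rounded: [102, 160, 182]


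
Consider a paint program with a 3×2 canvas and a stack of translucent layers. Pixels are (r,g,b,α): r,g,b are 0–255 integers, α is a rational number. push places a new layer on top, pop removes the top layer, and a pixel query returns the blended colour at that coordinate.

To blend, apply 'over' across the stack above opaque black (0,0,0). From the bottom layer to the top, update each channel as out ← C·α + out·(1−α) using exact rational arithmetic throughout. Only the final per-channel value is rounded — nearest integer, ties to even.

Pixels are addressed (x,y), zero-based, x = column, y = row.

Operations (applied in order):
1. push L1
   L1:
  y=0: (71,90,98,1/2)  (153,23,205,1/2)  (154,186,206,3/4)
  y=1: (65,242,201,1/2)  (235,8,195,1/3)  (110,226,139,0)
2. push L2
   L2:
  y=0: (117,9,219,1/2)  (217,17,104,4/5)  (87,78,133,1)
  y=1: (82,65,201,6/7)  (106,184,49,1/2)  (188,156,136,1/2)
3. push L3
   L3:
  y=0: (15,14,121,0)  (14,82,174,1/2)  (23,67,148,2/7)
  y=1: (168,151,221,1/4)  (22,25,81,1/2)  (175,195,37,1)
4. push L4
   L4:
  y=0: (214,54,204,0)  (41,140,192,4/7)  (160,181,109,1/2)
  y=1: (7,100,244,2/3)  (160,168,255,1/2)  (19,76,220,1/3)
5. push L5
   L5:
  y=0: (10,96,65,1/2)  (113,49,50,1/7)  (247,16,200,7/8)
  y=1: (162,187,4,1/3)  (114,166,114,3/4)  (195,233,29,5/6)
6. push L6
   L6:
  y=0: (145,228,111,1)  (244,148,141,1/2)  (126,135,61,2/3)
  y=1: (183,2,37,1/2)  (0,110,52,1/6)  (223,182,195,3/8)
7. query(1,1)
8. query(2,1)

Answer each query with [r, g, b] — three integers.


query (1,1) [L1,L2,L3,L4,L5,L6] — begin 0,0,0
+L1 (α=1/3) → [235/3, 8/3, 65]
+L2 (α=1/2) → [553/6, 280/3, 57]
+L3 (α=1/2) → [685/12, 355/6, 69]
+L4 (α=1/2) → [2605/24, 1363/12, 162]
+L5 (α=3/4) → [10813/96, 7339/48, 126]
+L6 (α=1/6) → [54065/576, 41975/288, 341/3]
= [94, 146, 114]

at x=2,y=1 over L1,L2,L3,L4,L5,L6:
L1 α=0: [0, 0, 0]
L2 α=1/2: [94, 78, 68]
L3 α=1: [175, 195, 37]
L4 α=1/3: [123, 466/3, 98]
L5 α=5/6: [183, 3961/18, 81/2]
L6 α=3/8: [198, 29633/144, 1575/16]
→ [198, 206, 98]


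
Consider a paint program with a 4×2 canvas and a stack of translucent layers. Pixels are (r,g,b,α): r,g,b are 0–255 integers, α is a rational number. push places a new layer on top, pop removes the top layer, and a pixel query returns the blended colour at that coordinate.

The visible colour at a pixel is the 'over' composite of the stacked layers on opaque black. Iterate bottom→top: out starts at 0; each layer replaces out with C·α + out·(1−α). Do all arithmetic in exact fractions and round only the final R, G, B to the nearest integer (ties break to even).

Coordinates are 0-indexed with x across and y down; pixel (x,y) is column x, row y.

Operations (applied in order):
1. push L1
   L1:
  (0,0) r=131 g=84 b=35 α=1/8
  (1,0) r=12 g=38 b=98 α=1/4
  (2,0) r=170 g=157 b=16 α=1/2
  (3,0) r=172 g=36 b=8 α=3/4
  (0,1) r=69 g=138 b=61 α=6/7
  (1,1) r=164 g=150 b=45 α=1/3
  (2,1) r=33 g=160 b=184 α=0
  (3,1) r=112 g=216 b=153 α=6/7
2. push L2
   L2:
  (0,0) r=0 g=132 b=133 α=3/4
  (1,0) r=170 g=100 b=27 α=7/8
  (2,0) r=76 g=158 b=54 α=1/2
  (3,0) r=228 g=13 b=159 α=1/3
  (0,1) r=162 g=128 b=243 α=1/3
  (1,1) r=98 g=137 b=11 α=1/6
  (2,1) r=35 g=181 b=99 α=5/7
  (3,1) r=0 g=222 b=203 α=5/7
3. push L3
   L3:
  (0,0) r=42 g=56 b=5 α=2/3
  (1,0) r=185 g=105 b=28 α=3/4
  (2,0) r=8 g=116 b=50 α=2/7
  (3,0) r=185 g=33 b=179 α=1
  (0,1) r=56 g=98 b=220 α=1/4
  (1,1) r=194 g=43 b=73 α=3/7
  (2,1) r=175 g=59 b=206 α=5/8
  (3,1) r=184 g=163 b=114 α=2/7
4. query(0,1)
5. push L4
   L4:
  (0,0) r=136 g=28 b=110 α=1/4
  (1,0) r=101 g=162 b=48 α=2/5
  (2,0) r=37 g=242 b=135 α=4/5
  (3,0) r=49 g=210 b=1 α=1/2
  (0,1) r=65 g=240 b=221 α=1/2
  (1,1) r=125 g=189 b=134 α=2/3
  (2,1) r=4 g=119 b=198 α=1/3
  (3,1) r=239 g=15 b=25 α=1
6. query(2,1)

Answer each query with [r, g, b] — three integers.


query (0,1) [L1,L2,L3] — begin 0,0,0
+L1 (α=6/7) → [414/7, 828/7, 366/7]
+L2 (α=1/3) → [654/7, 2552/21, 811/7]
+L3 (α=1/4) → [1177/14, 1619/14, 3973/28]
→ [84, 116, 142]

query (2,1) [L1,L2,L3,L4] — begin 0,0,0
after L1 α=0: [0, 0, 0]
after L2 α=5/7: [25, 905/7, 495/7]
after L3 α=5/8: [475/4, 1195/14, 8695/56]
after L4 α=1/3: [161/2, 676/7, 14239/84]
→ [80, 97, 170]


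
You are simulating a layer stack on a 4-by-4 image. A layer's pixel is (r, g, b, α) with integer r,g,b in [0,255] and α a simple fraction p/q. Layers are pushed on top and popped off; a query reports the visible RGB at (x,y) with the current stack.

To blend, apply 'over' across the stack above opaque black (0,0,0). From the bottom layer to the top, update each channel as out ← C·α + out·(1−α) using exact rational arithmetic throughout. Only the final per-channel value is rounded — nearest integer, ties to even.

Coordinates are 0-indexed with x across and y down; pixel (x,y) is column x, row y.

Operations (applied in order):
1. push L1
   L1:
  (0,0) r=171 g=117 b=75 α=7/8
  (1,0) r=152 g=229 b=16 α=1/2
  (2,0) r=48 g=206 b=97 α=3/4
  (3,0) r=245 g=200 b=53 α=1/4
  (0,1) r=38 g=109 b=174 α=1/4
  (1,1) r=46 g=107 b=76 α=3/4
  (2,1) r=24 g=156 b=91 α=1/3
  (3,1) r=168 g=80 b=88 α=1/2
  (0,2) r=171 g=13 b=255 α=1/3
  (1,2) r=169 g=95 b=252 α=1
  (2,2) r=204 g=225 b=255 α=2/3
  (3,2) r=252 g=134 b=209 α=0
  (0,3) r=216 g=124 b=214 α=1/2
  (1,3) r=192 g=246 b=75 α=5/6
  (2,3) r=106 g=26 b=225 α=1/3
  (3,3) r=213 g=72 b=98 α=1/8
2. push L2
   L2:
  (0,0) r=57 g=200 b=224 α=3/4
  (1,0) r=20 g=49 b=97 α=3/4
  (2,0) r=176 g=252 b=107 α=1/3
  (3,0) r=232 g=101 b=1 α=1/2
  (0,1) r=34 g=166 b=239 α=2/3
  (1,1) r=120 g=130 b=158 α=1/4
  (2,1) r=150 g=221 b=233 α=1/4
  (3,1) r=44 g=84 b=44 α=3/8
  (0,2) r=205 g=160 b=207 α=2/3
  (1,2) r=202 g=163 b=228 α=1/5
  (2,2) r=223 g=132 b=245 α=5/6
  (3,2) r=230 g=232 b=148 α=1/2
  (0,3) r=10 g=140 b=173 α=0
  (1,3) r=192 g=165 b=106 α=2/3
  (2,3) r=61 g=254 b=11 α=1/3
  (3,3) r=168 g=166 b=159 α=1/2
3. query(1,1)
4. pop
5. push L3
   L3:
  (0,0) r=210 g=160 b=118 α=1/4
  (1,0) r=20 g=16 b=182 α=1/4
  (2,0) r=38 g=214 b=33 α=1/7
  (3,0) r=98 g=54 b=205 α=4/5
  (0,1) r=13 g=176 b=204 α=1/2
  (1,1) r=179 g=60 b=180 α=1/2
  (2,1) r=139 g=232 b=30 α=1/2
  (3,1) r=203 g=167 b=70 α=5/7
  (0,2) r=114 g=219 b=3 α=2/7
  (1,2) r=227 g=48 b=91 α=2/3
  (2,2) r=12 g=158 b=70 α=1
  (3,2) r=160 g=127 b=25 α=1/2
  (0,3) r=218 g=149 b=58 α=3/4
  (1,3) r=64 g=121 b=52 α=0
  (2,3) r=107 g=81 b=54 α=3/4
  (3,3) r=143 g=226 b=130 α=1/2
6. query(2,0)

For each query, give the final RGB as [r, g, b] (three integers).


(1,1) stack=L1,L2; from [0,0,0]:
L1 α=3/4: [69/2, 321/4, 57]
L2 α=1/4: [447/8, 1483/16, 329/4]
rounded: [56, 93, 82]

(2,0) stack=L1,L3; from [0,0,0]:
after L1 α=3/4: [36, 309/2, 291/4]
after L3 α=1/7: [254/7, 163, 939/14]
rounded: [36, 163, 67]


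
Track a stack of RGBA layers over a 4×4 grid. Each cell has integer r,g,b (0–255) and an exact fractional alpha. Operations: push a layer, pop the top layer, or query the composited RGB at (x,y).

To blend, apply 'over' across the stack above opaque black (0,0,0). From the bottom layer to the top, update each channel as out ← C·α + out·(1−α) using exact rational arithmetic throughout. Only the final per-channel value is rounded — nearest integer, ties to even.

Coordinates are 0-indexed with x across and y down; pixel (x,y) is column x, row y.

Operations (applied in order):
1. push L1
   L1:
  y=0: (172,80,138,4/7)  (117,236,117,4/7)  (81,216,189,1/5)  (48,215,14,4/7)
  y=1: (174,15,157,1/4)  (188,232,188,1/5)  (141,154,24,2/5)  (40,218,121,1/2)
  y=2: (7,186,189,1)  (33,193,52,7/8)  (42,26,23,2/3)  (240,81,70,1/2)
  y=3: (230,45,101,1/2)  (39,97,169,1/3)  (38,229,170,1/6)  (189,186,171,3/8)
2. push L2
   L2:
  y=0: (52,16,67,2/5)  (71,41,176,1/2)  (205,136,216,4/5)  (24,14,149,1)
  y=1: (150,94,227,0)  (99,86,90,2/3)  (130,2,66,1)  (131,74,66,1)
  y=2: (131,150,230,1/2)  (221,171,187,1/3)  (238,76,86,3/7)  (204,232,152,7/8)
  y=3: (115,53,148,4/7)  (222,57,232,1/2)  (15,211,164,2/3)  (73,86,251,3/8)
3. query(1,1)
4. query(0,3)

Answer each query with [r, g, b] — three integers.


query (1,1) [L1,L2] — begin 0,0,0
+L1 (α=1/5) → [188/5, 232/5, 188/5]
+L2 (α=2/3) → [1178/15, 364/5, 1088/15]
→ [79, 73, 73]

(0,3) stack=L1,L2; from [0,0,0]:
+L1 (α=1/2) → [115, 45/2, 101/2]
+L2 (α=4/7) → [115, 559/14, 1487/14]
= [115, 40, 106]


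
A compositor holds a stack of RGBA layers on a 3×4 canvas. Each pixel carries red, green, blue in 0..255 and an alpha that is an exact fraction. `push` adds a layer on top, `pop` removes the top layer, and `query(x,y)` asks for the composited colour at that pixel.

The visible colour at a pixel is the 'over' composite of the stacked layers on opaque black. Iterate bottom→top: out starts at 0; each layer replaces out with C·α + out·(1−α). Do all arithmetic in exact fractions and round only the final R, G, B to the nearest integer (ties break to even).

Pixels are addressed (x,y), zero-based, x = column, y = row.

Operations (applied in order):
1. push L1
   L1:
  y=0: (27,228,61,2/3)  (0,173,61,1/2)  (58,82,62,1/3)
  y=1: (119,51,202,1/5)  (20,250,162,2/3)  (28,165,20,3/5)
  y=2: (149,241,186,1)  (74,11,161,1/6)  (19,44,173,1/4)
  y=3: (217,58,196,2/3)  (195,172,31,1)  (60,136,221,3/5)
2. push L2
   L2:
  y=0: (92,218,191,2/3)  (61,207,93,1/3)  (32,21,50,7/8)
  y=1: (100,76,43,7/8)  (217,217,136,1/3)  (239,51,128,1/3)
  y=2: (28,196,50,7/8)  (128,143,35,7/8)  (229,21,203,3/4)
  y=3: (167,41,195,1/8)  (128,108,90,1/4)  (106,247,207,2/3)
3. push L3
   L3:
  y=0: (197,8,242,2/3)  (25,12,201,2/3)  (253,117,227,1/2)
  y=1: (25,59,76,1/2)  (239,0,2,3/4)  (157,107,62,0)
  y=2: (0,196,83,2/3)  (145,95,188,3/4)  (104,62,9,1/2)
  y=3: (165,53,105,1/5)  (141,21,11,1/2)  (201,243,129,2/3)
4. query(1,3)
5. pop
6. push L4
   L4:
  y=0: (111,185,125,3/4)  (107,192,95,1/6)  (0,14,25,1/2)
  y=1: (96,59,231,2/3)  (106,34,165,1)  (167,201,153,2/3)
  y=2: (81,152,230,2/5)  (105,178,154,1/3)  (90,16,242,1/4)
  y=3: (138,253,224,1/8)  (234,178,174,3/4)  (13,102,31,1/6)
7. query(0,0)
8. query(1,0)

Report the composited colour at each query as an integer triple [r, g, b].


(1,3) stack=L1,L2,L3; from [0,0,0]:
L1 α=1: [195, 172, 31]
L2 α=1/4: [713/4, 156, 183/4]
L3 α=1/2: [1277/8, 177/2, 227/8]
→ [160, 88, 28]

at x=0,y=0 over L1,L2,L4:
L1 α=2/3: [18, 152, 122/3]
L2 α=2/3: [202/3, 196, 1268/9]
L4 α=3/4: [1201/12, 751/4, 4643/36]
rounded: [100, 188, 129]

query (1,0) [L1,L2,L4] — begin 0,0,0
+L1 (α=1/2) → [0, 173/2, 61/2]
+L2 (α=1/3) → [61/3, 380/3, 154/3]
+L4 (α=1/6) → [313/9, 1238/9, 1055/18]
= [35, 138, 59]


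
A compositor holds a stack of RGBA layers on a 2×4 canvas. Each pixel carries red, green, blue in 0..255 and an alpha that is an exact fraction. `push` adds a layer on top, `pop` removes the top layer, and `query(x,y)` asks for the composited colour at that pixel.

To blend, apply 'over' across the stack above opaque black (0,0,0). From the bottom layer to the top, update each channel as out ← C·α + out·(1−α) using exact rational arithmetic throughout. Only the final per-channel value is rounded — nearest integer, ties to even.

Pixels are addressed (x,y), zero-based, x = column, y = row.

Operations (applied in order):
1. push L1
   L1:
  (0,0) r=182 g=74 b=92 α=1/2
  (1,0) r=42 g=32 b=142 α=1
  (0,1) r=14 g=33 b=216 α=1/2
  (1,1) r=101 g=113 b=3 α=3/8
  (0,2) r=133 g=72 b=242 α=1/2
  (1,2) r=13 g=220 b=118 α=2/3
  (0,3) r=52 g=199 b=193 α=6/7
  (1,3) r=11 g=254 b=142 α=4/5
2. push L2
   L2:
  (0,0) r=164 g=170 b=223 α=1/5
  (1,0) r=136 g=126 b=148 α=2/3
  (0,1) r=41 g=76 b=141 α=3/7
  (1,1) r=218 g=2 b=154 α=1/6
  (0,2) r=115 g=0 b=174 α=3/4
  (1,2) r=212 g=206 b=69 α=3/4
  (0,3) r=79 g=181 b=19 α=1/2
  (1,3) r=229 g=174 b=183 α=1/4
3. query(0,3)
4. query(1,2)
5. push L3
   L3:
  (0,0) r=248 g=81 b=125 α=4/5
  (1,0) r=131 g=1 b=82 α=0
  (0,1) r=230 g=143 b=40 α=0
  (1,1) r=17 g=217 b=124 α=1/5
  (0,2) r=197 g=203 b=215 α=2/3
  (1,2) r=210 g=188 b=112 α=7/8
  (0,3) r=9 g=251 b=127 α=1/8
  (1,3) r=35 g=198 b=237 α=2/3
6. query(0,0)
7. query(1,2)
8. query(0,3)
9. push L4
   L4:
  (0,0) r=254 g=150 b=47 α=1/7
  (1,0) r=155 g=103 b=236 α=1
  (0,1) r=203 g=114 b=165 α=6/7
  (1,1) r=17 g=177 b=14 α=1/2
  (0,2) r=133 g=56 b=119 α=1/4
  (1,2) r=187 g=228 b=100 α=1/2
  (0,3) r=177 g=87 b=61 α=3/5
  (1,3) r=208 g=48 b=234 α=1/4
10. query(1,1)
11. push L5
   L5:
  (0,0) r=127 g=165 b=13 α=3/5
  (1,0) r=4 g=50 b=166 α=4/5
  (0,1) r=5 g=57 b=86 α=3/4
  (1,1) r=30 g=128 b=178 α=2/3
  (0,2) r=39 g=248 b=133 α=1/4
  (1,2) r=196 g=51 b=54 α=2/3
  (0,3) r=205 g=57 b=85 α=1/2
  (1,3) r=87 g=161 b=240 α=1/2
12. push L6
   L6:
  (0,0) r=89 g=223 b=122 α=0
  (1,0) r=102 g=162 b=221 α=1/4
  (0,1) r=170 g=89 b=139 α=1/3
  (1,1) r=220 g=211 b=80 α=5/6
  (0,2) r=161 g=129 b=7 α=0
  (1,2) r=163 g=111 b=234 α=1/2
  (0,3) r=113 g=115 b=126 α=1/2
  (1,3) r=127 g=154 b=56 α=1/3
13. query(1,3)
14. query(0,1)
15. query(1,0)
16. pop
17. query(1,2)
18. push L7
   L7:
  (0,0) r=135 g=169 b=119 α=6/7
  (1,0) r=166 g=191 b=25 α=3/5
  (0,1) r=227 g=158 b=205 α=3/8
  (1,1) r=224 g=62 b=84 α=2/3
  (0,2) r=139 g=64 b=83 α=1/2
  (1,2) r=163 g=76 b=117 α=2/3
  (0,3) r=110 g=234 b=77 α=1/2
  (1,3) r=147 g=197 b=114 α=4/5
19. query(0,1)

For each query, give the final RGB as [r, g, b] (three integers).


at x=0,y=3 over L1,L2:
+L1 (α=6/7) → [312/7, 1194/7, 1158/7]
+L2 (α=1/2) → [865/14, 2461/14, 1291/14]
= [62, 176, 92]

query (1,2) [L1,L2] — begin 0,0,0
L1 α=2/3: [26/3, 440/3, 236/3]
L2 α=3/4: [967/6, 1147/6, 857/12]
= [161, 191, 71]

(0,0) stack=L1,L2,L3; from [0,0,0]:
+L1 (α=1/2) → [91, 37, 46]
+L2 (α=1/5) → [528/5, 318/5, 407/5]
+L3 (α=4/5) → [5488/25, 1938/25, 2907/25]
rounded: [220, 78, 116]

at x=1,y=2 over L1,L2,L3:
+L1 (α=2/3) → [26/3, 440/3, 236/3]
+L2 (α=3/4) → [967/6, 1147/6, 857/12]
+L3 (α=7/8) → [9787/48, 9043/48, 10265/96]
= [204, 188, 107]

(0,3) stack=L1,L2,L3; from [0,0,0]:
after L1 α=6/7: [312/7, 1194/7, 1158/7]
after L2 α=1/2: [865/14, 2461/14, 1291/14]
after L3 α=1/8: [883/16, 2963/16, 1545/16]
→ [55, 185, 97]

at x=1,y=1 over L1,L2,L3,L4:
+L1 (α=3/8) → [303/8, 339/8, 9/8]
+L2 (α=1/6) → [3259/48, 1711/48, 1277/48]
+L3 (α=1/5) → [3463/60, 863/12, 553/12]
+L4 (α=1/2) → [4483/120, 2987/24, 721/24]
rounded: [37, 124, 30]

at x=1,y=3 over L1,L2,L3,L4,L5,L6:
after L1 α=4/5: [44/5, 1016/5, 568/5]
after L2 α=1/4: [1277/20, 1959/10, 2619/20]
after L3 α=2/3: [2677/60, 1973/10, 4033/20]
after L4 α=1/4: [6837/80, 6399/40, 16779/80]
after L5 α=1/2: [13797/160, 12839/80, 35979/160]
after L6 α=1/3: [23957/240, 6333/40, 40459/240]
rounded: [100, 158, 169]

(0,1) stack=L1,L2,L3,L4,L5,L6; from [0,0,0]:
+L1 (α=1/2) → [7, 33/2, 108]
+L2 (α=3/7) → [151/7, 42, 855/7]
+L3 (α=0) → [151/7, 42, 855/7]
+L4 (α=6/7) → [8677/49, 726/7, 7785/49]
+L5 (α=3/4) → [2353/49, 1923/28, 20427/196]
+L6 (α=1/3) → [13036/147, 3169/42, 34049/294]
= [89, 75, 116]

(1,0) stack=L1,L2,L3,L4,L5,L6; from [0,0,0]:
L1 α=1: [42, 32, 142]
L2 α=2/3: [314/3, 284/3, 146]
L3 α=0: [314/3, 284/3, 146]
L4 α=1: [155, 103, 236]
L5 α=4/5: [171/5, 303/5, 180]
L6 α=1/4: [1023/20, 1719/20, 761/4]
→ [51, 86, 190]

at x=1,y=2 over L1,L2,L3,L4,L5:
after L1 α=2/3: [26/3, 440/3, 236/3]
after L2 α=3/4: [967/6, 1147/6, 857/12]
after L3 α=7/8: [9787/48, 9043/48, 10265/96]
after L4 α=1/2: [18763/96, 19987/96, 19865/192]
after L5 α=2/3: [56395/288, 29779/288, 40601/576]
= [196, 103, 70]

(0,1) stack=L1,L2,L3,L4,L5,L7; from [0,0,0]:
+L1 (α=1/2) → [7, 33/2, 108]
+L2 (α=3/7) → [151/7, 42, 855/7]
+L3 (α=0) → [151/7, 42, 855/7]
+L4 (α=6/7) → [8677/49, 726/7, 7785/49]
+L5 (α=3/4) → [2353/49, 1923/28, 20427/196]
+L7 (α=3/8) → [22567/196, 22887/224, 222675/1568]
rounded: [115, 102, 142]


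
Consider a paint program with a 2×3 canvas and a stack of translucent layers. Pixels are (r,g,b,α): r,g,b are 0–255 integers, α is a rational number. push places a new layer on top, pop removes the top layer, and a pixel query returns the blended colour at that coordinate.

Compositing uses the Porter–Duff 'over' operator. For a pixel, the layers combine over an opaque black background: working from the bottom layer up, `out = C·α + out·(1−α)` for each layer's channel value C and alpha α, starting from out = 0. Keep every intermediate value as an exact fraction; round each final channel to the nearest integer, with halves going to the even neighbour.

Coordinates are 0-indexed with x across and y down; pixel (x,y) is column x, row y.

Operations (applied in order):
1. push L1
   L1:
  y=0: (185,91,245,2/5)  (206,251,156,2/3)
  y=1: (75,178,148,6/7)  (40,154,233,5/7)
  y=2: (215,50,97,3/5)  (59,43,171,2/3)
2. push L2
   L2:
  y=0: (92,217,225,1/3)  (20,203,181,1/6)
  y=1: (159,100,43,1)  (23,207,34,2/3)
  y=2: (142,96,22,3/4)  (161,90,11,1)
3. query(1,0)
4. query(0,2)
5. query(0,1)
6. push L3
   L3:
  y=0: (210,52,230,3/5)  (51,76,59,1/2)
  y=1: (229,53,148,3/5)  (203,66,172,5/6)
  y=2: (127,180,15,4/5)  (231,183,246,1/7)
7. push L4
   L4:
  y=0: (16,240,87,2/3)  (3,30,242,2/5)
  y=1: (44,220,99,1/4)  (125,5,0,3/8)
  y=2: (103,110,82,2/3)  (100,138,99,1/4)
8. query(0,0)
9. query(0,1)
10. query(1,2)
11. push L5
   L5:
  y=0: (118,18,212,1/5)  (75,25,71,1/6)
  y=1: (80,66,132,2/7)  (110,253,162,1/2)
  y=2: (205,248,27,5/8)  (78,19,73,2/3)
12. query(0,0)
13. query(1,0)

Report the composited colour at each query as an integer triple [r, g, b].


at x=1,y=0 over L1,L2:
+L1 (α=2/3) → [412/3, 502/3, 104]
+L2 (α=1/6) → [1060/9, 3119/18, 701/6]
rounded: [118, 173, 117]

(0,2) stack=L1,L2; from [0,0,0]:
+L1 (α=3/5) → [129, 30, 291/5]
+L2 (α=3/4) → [555/4, 159/2, 621/20]
→ [139, 80, 31]

(0,1) stack=L1,L2; from [0,0,0]:
after L1 α=6/7: [450/7, 1068/7, 888/7]
after L2 α=1: [159, 100, 43]
rounded: [159, 100, 43]

(0,0) stack=L1,L2,L3,L4; from [0,0,0]:
+L1 (α=2/5) → [74, 182/5, 98]
+L2 (α=1/3) → [80, 483/5, 421/3]
+L3 (α=3/5) → [158, 1746/25, 2912/15]
+L4 (α=2/3) → [190/3, 4582/25, 5522/45]
→ [63, 183, 123]

query (0,1) [L1,L2,L3,L4] — begin 0,0,0
L1 α=6/7: [450/7, 1068/7, 888/7]
L2 α=1: [159, 100, 43]
L3 α=3/5: [201, 359/5, 106]
L4 α=1/4: [647/4, 2177/20, 417/4]
→ [162, 109, 104]

(1,2) stack=L1,L2,L3,L4; from [0,0,0]:
after L1 α=2/3: [118/3, 86/3, 114]
after L2 α=1: [161, 90, 11]
after L3 α=1/7: [171, 723/7, 312/7]
after L4 α=1/4: [613/4, 3135/28, 1629/28]
= [153, 112, 58]

at x=0,y=0 over L1,L2,L3,L4,L5:
+L1 (α=2/5) → [74, 182/5, 98]
+L2 (α=1/3) → [80, 483/5, 421/3]
+L3 (α=3/5) → [158, 1746/25, 2912/15]
+L4 (α=2/3) → [190/3, 4582/25, 5522/45]
+L5 (α=1/5) → [1114/15, 18778/125, 31628/225]
→ [74, 150, 141]

(1,0) stack=L1,L2,L3,L4,L5; from [0,0,0]:
L1 α=2/3: [412/3, 502/3, 104]
L2 α=1/6: [1060/9, 3119/18, 701/6]
L3 α=1/2: [1519/18, 4487/36, 1055/12]
L4 α=2/5: [311/6, 5207/60, 2991/20]
L5 α=1/6: [2005/36, 5507/72, 3275/24]
rounded: [56, 76, 136]


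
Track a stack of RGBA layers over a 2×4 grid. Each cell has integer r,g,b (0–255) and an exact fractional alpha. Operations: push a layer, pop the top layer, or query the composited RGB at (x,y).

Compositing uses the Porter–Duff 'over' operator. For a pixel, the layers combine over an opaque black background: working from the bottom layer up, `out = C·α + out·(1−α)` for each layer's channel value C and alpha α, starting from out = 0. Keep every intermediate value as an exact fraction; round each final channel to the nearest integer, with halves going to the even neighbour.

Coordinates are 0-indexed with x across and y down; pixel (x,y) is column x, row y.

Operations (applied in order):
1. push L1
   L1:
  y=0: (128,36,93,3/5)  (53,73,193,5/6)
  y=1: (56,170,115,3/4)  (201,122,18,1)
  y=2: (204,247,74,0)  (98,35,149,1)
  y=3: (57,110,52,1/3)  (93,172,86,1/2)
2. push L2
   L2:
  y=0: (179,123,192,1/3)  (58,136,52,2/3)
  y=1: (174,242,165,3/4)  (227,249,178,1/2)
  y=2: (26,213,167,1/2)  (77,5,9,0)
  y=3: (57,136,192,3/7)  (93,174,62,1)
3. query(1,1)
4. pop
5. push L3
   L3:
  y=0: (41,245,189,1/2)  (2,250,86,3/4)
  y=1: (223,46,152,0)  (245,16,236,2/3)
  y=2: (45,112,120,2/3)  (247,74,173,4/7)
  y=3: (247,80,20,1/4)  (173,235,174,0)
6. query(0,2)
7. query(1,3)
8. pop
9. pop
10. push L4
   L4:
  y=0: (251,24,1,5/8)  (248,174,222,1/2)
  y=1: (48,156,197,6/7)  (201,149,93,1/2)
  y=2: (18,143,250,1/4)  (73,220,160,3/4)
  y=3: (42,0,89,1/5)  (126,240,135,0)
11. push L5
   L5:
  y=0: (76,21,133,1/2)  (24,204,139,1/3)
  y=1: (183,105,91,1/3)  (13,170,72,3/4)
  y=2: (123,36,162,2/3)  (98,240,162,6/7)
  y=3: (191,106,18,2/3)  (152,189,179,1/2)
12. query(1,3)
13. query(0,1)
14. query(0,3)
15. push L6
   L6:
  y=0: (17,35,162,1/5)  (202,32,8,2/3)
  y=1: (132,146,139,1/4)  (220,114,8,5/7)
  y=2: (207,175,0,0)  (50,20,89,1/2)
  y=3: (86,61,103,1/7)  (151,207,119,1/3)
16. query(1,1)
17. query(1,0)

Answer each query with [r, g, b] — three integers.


(1,1) stack=L1,L2; from [0,0,0]:
+L1 (α=1) → [201, 122, 18]
+L2 (α=1/2) → [214, 371/2, 98]
→ [214, 186, 98]

(0,2) stack=L1,L3; from [0,0,0]:
after L1 α=0: [0, 0, 0]
after L3 α=2/3: [30, 224/3, 80]
= [30, 75, 80]

at x=1,y=3 over L1,L3:
after L1 α=1/2: [93/2, 86, 43]
after L3 α=0: [93/2, 86, 43]
= [46, 86, 43]

query (1,3) [L4,L5] — begin 0,0,0
L4 α=0: [0, 0, 0]
L5 α=1/2: [76, 189/2, 179/2]
= [76, 94, 90]

(0,1) stack=L4,L5; from [0,0,0]:
L4 α=6/7: [288/7, 936/7, 1182/7]
L5 α=1/3: [619/7, 869/7, 3001/21]
= [88, 124, 143]

at x=0,y=3 over L4,L5:
+L4 (α=1/5) → [42/5, 0, 89/5]
+L5 (α=2/3) → [1952/15, 212/3, 269/15]
= [130, 71, 18]

at x=1,y=1 over L4,L5,L6:
L4 α=1/2: [201/2, 149/2, 93/2]
L5 α=3/4: [279/8, 1169/8, 525/8]
L6 α=5/7: [4679/28, 3449/28, 685/28]
→ [167, 123, 24]

query (1,0) [L4,L5,L6] — begin 0,0,0
after L4 α=1/2: [124, 87, 111]
after L5 α=1/3: [272/3, 126, 361/3]
after L6 α=2/3: [1484/9, 190/3, 409/9]
rounded: [165, 63, 45]
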